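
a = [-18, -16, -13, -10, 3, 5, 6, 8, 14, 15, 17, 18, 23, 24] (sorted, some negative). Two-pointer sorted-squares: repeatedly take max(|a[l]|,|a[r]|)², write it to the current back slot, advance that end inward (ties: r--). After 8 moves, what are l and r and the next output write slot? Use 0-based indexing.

l=0 r=13: |-18|<=|24| out[13]=576, r--
l=0 r=12: |-18|<=|23| out[12]=529, r--
l=0 r=11: |-18|<=|18| out[11]=324, r--
l=0 r=10: |-18|>|17| out[10]=324, l++
l=1 r=10: |-16|<=|17| out[9]=289, r--
l=1 r=9: |-16|>|15| out[8]=256, l++
l=2 r=9: |-13|<=|15| out[7]=225, r--
l=2 r=8: |-13|<=|14| out[6]=196, r--

l=2, r=7, next write slot=5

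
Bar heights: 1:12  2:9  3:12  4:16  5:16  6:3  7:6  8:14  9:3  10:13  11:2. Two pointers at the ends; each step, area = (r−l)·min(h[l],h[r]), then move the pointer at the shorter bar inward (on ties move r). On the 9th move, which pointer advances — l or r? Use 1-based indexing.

r

[1,11] min(12,2)*10=20 best=20 * → r--
[1,10] min(12,13)*9=108 best=108 * → l++
[2,10] min(9,13)*8=72 best=108 → l++
[3,10] min(12,13)*7=84 best=108 → l++
[4,10] min(16,13)*6=78 best=108 → r--
[4,9] min(16,3)*5=15 best=108 → r--
[4,8] min(16,14)*4=56 best=108 → r--
[4,7] min(16,6)*3=18 best=108 → r--
[4,6] min(16,3)*2=6 best=108 → r--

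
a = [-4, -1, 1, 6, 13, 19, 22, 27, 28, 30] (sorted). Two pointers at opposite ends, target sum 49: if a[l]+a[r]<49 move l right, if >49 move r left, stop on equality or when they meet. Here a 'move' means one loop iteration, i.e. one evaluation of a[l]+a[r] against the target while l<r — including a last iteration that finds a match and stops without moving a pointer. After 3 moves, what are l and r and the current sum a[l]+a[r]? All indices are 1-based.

l=4, r=10, sum=36

l=1 r=10: -4+30=26 <49, l++
l=2 r=10: -1+30=29 <49, l++
l=3 r=10: 1+30=31 <49, l++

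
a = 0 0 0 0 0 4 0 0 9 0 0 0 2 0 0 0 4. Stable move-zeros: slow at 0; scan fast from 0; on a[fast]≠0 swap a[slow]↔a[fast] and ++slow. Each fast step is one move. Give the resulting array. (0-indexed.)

(s=0,f=0) a[fast]=0 → fast++
(s=0,f=1) a[fast]=0 → fast++
(s=0,f=2) a[fast]=0 → fast++
(s=0,f=3) a[fast]=0 → fast++
(s=0,f=4) a[fast]=0 → fast++
(s=0,f=5) a[fast]=4≠0 swap→a[0]=4 → slow++,fast++
(s=1,f=6) a[fast]=0 → fast++
(s=1,f=7) a[fast]=0 → fast++
(s=1,f=8) a[fast]=9≠0 swap→a[1]=9 → slow++,fast++
(s=2,f=9) a[fast]=0 → fast++
(s=2,f=10) a[fast]=0 → fast++
(s=2,f=11) a[fast]=0 → fast++
(s=2,f=12) a[fast]=2≠0 swap→a[2]=2 → slow++,fast++
(s=3,f=13) a[fast]=0 → fast++
(s=3,f=14) a[fast]=0 → fast++
(s=3,f=15) a[fast]=0 → fast++
(s=3,f=16) a[fast]=4≠0 swap→a[3]=4 → slow++,fast++

[4, 9, 2, 4, 0, 0, 0, 0, 0, 0, 0, 0, 0, 0, 0, 0, 0]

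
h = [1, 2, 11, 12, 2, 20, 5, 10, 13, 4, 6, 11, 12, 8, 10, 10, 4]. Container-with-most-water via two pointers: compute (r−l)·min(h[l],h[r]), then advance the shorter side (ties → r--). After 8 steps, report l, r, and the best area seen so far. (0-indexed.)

[0,16] min(1,4)*16=16 best=16 * → l++
[1,16] min(2,4)*15=30 best=30 * → l++
[2,16] min(11,4)*14=56 best=56 * → r--
[2,15] min(11,10)*13=130 best=130 * → r--
[2,14] min(11,10)*12=120 best=130 → r--
[2,13] min(11,8)*11=88 best=130 → r--
[2,12] min(11,12)*10=110 best=130 → l++
[3,12] min(12,12)*9=108 best=130 → r--

l=3, r=11, best area=130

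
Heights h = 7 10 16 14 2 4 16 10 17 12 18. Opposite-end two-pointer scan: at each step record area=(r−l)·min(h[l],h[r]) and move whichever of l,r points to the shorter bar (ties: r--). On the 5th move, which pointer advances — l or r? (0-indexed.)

l=0 r=10: min(7,18)*10=70 best=70 *, l++
l=1 r=10: min(10,18)*9=90 best=90 *, l++
l=2 r=10: min(16,18)*8=128 best=128 *, l++
l=3 r=10: min(14,18)*7=98 best=128, l++
l=4 r=10: min(2,18)*6=12 best=128, l++

l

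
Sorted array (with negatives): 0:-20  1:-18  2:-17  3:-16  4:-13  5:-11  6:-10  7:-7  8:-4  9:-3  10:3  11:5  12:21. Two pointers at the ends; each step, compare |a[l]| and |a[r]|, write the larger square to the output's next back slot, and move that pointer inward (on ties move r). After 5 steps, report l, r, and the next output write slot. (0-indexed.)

l=4, r=11, next write slot=7

[0,12] |-20|<=|21| out[12]=441 → r--
[0,11] |-20|>|5| out[11]=400 → l++
[1,11] |-18|>|5| out[10]=324 → l++
[2,11] |-17|>|5| out[9]=289 → l++
[3,11] |-16|>|5| out[8]=256 → l++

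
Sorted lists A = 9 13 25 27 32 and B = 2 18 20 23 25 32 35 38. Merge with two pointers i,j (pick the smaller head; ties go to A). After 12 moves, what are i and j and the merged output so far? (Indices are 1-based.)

i=6, j=8, merged so far=[2, 9, 13, 18, 20, 23, 25, 25, 27, 32, 32, 35]

i=1 j=1: A[i]=9>B[j]=2 take 2, j++
i=1 j=2: A[i]=9<=B[j]=18 take 9, i++
i=2 j=2: A[i]=13<=B[j]=18 take 13, i++
i=3 j=2: A[i]=25>B[j]=18 take 18, j++
i=3 j=3: A[i]=25>B[j]=20 take 20, j++
i=3 j=4: A[i]=25>B[j]=23 take 23, j++
i=3 j=5: A[i]=25<=B[j]=25 take 25, i++
i=4 j=5: A[i]=27>B[j]=25 take 25, j++
i=4 j=6: A[i]=27<=B[j]=32 take 27, i++
i=5 j=6: A[i]=32<=B[j]=32 take 32, i++
i=6 j=6: A done, take B[j]=32, j++
i=6 j=7: A done, take B[j]=35, j++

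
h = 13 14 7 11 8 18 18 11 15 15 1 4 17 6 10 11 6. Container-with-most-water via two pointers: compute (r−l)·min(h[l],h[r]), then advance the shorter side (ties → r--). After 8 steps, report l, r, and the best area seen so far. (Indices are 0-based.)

l=4, r=12, best area=165

[0,16] min(13,6)*16=96 best=96 * → r--
[0,15] min(13,11)*15=165 best=165 * → r--
[0,14] min(13,10)*14=140 best=165 → r--
[0,13] min(13,6)*13=78 best=165 → r--
[0,12] min(13,17)*12=156 best=165 → l++
[1,12] min(14,17)*11=154 best=165 → l++
[2,12] min(7,17)*10=70 best=165 → l++
[3,12] min(11,17)*9=99 best=165 → l++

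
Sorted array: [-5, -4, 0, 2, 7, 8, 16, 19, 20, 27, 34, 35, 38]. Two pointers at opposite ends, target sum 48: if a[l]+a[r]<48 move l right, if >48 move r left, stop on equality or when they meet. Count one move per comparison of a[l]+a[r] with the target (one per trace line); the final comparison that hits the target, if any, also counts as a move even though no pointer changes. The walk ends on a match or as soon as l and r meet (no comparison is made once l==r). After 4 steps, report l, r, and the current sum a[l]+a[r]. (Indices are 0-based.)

[0,12] -5+38=33 <48 → l++
[1,12] -4+38=34 <48 → l++
[2,12] 0+38=38 <48 → l++
[3,12] 2+38=40 <48 → l++

l=4, r=12, sum=45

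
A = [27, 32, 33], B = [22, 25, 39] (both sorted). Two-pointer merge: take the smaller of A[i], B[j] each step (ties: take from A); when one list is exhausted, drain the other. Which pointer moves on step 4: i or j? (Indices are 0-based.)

[i=0,j=0] A[i]=27>B[j]=22 take 22 → j++
[i=0,j=1] A[i]=27>B[j]=25 take 25 → j++
[i=0,j=2] A[i]=27<=B[j]=39 take 27 → i++
[i=1,j=2] A[i]=32<=B[j]=39 take 32 → i++

i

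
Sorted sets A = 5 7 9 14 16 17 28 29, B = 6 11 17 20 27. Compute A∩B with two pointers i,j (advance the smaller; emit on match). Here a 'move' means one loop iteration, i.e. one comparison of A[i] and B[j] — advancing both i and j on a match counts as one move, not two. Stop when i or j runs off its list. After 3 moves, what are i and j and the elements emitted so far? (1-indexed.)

i=3, j=2, emitted=[]

i=1 j=1: 5<6, i++
i=2 j=1: 7>6, j++
i=2 j=2: 7<11, i++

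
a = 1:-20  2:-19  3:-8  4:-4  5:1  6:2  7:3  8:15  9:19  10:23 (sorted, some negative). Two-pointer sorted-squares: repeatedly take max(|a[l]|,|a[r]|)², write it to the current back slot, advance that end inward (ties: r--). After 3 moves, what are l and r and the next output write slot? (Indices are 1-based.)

l=2, r=8, next write slot=7

l=1 r=10: |-20|<=|23| out[10]=529, r--
l=1 r=9: |-20|>|19| out[9]=400, l++
l=2 r=9: |-19|<=|19| out[8]=361, r--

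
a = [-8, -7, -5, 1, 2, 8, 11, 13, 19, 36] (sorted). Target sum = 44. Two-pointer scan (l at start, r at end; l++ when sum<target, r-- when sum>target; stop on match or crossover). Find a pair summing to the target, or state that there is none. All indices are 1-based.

[1,10] -8+36=28 <44 → l++
[2,10] -7+36=29 <44 → l++
[3,10] -5+36=31 <44 → l++
[4,10] 1+36=37 <44 → l++
[5,10] 2+36=38 <44 → l++
[6,10] 8+36=44 → found

(8, 36)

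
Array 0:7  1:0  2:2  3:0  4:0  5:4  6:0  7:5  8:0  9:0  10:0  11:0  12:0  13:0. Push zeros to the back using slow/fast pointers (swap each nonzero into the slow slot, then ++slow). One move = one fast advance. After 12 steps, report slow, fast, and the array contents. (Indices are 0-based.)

slow=4, fast=12, a=[7, 2, 4, 5, 0, 0, 0, 0, 0, 0, 0, 0, 0, 0]

slow=0 fast=0: a[fast]=7≠0 swap→a[0]=7, slow++,fast++
slow=1 fast=1: a[fast]=0, fast++
slow=1 fast=2: a[fast]=2≠0 swap→a[1]=2, slow++,fast++
slow=2 fast=3: a[fast]=0, fast++
slow=2 fast=4: a[fast]=0, fast++
slow=2 fast=5: a[fast]=4≠0 swap→a[2]=4, slow++,fast++
slow=3 fast=6: a[fast]=0, fast++
slow=3 fast=7: a[fast]=5≠0 swap→a[3]=5, slow++,fast++
slow=4 fast=8: a[fast]=0, fast++
slow=4 fast=9: a[fast]=0, fast++
slow=4 fast=10: a[fast]=0, fast++
slow=4 fast=11: a[fast]=0, fast++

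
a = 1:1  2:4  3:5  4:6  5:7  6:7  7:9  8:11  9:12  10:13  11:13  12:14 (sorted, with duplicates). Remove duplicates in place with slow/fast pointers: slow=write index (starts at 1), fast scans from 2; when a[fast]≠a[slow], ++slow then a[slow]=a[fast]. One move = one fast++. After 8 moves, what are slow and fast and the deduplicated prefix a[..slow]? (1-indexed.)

slow=8, fast=10, prefix=[1, 4, 5, 6, 7, 9, 11, 12]

slow=1 fast=2: a[fast]=4≠a[slow]=1 write a[2]=4, slow++,fast++
slow=2 fast=3: a[fast]=5≠a[slow]=4 write a[3]=5, slow++,fast++
slow=3 fast=4: a[fast]=6≠a[slow]=5 write a[4]=6, slow++,fast++
slow=4 fast=5: a[fast]=7≠a[slow]=6 write a[5]=7, slow++,fast++
slow=5 fast=6: a[fast]=7=a[slow] dup, fast++
slow=5 fast=7: a[fast]=9≠a[slow]=7 write a[6]=9, slow++,fast++
slow=6 fast=8: a[fast]=11≠a[slow]=9 write a[7]=11, slow++,fast++
slow=7 fast=9: a[fast]=12≠a[slow]=11 write a[8]=12, slow++,fast++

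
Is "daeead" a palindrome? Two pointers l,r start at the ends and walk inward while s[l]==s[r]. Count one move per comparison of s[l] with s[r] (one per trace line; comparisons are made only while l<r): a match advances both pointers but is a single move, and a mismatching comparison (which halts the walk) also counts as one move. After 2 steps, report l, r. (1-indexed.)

l=3, r=4

[1,6] 'd'=='d' → l++,r--
[2,5] 'a'=='a' → l++,r--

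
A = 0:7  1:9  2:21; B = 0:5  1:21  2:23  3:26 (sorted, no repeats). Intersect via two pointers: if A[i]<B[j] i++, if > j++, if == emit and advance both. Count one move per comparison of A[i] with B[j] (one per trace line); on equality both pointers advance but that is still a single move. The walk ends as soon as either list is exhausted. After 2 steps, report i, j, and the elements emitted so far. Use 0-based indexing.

i=0 j=0: 7>5, j++
i=0 j=1: 7<21, i++

i=1, j=1, emitted=[]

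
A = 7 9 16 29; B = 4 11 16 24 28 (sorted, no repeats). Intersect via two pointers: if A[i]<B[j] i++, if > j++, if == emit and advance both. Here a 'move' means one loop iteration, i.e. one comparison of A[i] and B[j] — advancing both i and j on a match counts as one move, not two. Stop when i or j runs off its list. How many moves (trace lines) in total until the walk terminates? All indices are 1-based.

[i=1,j=1] 7>4 → j++
[i=1,j=2] 7<11 → i++
[i=2,j=2] 9<11 → i++
[i=3,j=2] 16>11 → j++
[i=3,j=3] 16==16 emit → i++,j++
[i=4,j=4] 29>24 → j++
[i=4,j=5] 29>28 → j++

7 moves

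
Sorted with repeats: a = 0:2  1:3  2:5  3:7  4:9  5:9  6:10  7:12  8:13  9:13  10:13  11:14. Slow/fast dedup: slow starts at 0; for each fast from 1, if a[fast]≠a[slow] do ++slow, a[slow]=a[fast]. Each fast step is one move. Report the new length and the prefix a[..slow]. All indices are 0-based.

length 9; prefix = [2, 3, 5, 7, 9, 10, 12, 13, 14]

slow=0 fast=1: a[fast]=3≠a[slow]=2 write a[1]=3, slow++,fast++
slow=1 fast=2: a[fast]=5≠a[slow]=3 write a[2]=5, slow++,fast++
slow=2 fast=3: a[fast]=7≠a[slow]=5 write a[3]=7, slow++,fast++
slow=3 fast=4: a[fast]=9≠a[slow]=7 write a[4]=9, slow++,fast++
slow=4 fast=5: a[fast]=9=a[slow] dup, fast++
slow=4 fast=6: a[fast]=10≠a[slow]=9 write a[5]=10, slow++,fast++
slow=5 fast=7: a[fast]=12≠a[slow]=10 write a[6]=12, slow++,fast++
slow=6 fast=8: a[fast]=13≠a[slow]=12 write a[7]=13, slow++,fast++
slow=7 fast=9: a[fast]=13=a[slow] dup, fast++
slow=7 fast=10: a[fast]=13=a[slow] dup, fast++
slow=7 fast=11: a[fast]=14≠a[slow]=13 write a[8]=14, slow++,fast++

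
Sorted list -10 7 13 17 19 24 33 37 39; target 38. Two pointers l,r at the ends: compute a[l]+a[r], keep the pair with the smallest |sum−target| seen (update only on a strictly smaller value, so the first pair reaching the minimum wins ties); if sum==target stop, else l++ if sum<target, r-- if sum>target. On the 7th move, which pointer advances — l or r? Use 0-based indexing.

r

[0,8] -10+39=29 d=9 * → l++
[1,8] 7+39=46 d=8 * → r--
[1,7] 7+37=44 d=6 * → r--
[1,6] 7+33=40 d=2 * → r--
[1,5] 7+24=31 d=7 → l++
[2,5] 13+24=37 d=1 * → l++
[3,5] 17+24=41 d=3 → r--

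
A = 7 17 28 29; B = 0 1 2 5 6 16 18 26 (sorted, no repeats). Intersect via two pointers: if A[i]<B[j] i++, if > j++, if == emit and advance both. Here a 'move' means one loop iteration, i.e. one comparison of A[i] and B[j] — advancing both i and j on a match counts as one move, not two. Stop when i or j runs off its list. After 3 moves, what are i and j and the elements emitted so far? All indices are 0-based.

[i=0,j=0] 7>0 → j++
[i=0,j=1] 7>1 → j++
[i=0,j=2] 7>2 → j++

i=0, j=3, emitted=[]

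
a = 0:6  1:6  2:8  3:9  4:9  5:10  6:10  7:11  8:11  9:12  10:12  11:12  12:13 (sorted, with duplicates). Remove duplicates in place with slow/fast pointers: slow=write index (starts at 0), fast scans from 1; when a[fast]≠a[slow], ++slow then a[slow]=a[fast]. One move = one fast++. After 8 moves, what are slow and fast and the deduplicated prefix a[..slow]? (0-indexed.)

slow=4, fast=9, prefix=[6, 8, 9, 10, 11]

(s=0,f=1) a[fast]=6=a[slow] dup → fast++
(s=0,f=2) a[fast]=8≠a[slow]=6 write a[1]=8 → slow++,fast++
(s=1,f=3) a[fast]=9≠a[slow]=8 write a[2]=9 → slow++,fast++
(s=2,f=4) a[fast]=9=a[slow] dup → fast++
(s=2,f=5) a[fast]=10≠a[slow]=9 write a[3]=10 → slow++,fast++
(s=3,f=6) a[fast]=10=a[slow] dup → fast++
(s=3,f=7) a[fast]=11≠a[slow]=10 write a[4]=11 → slow++,fast++
(s=4,f=8) a[fast]=11=a[slow] dup → fast++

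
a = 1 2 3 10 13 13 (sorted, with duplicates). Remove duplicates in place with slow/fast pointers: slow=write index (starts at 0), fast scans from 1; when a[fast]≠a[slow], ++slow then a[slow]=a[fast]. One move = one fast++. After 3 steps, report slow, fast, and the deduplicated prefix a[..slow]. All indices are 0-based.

slow=0 fast=1: a[fast]=2≠a[slow]=1 write a[1]=2, slow++,fast++
slow=1 fast=2: a[fast]=3≠a[slow]=2 write a[2]=3, slow++,fast++
slow=2 fast=3: a[fast]=10≠a[slow]=3 write a[3]=10, slow++,fast++

slow=3, fast=4, prefix=[1, 2, 3, 10]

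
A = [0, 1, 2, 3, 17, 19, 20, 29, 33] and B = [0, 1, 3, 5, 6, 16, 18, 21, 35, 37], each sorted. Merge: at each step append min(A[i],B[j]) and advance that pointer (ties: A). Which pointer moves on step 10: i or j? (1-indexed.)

[i=1,j=1] A[i]=0<=B[j]=0 take 0 → i++
[i=2,j=1] A[i]=1>B[j]=0 take 0 → j++
[i=2,j=2] A[i]=1<=B[j]=1 take 1 → i++
[i=3,j=2] A[i]=2>B[j]=1 take 1 → j++
[i=3,j=3] A[i]=2<=B[j]=3 take 2 → i++
[i=4,j=3] A[i]=3<=B[j]=3 take 3 → i++
[i=5,j=3] A[i]=17>B[j]=3 take 3 → j++
[i=5,j=4] A[i]=17>B[j]=5 take 5 → j++
[i=5,j=5] A[i]=17>B[j]=6 take 6 → j++
[i=5,j=6] A[i]=17>B[j]=16 take 16 → j++

j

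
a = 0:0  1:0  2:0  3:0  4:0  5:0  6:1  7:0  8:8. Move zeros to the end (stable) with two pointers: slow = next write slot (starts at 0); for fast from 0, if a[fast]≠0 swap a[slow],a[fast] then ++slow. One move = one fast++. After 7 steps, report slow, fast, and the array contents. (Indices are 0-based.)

slow=1, fast=7, a=[1, 0, 0, 0, 0, 0, 0, 0, 8]

slow=0 fast=0: a[fast]=0, fast++
slow=0 fast=1: a[fast]=0, fast++
slow=0 fast=2: a[fast]=0, fast++
slow=0 fast=3: a[fast]=0, fast++
slow=0 fast=4: a[fast]=0, fast++
slow=0 fast=5: a[fast]=0, fast++
slow=0 fast=6: a[fast]=1≠0 swap→a[0]=1, slow++,fast++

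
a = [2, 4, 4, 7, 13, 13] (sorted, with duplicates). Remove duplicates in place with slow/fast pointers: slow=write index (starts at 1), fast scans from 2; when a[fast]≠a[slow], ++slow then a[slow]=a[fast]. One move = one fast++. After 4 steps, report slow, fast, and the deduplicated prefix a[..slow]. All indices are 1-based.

slow=1 fast=2: a[fast]=4≠a[slow]=2 write a[2]=4, slow++,fast++
slow=2 fast=3: a[fast]=4=a[slow] dup, fast++
slow=2 fast=4: a[fast]=7≠a[slow]=4 write a[3]=7, slow++,fast++
slow=3 fast=5: a[fast]=13≠a[slow]=7 write a[4]=13, slow++,fast++

slow=4, fast=6, prefix=[2, 4, 7, 13]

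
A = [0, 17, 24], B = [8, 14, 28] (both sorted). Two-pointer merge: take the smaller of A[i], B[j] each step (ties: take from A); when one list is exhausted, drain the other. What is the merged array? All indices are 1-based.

[0, 8, 14, 17, 24, 28]

i=1 j=1: A[i]=0<=B[j]=8 take 0, i++
i=2 j=1: A[i]=17>B[j]=8 take 8, j++
i=2 j=2: A[i]=17>B[j]=14 take 14, j++
i=2 j=3: A[i]=17<=B[j]=28 take 17, i++
i=3 j=3: A[i]=24<=B[j]=28 take 24, i++
i=4 j=3: A done, take B[j]=28, j++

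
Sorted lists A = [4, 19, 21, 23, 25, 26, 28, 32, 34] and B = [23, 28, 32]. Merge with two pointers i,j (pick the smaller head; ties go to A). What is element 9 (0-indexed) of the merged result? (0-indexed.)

merged[9] = 32

i=0 j=0: A[i]=4<=B[j]=23 take 4, i++
i=1 j=0: A[i]=19<=B[j]=23 take 19, i++
i=2 j=0: A[i]=21<=B[j]=23 take 21, i++
i=3 j=0: A[i]=23<=B[j]=23 take 23, i++
i=4 j=0: A[i]=25>B[j]=23 take 23, j++
i=4 j=1: A[i]=25<=B[j]=28 take 25, i++
i=5 j=1: A[i]=26<=B[j]=28 take 26, i++
i=6 j=1: A[i]=28<=B[j]=28 take 28, i++
i=7 j=1: A[i]=32>B[j]=28 take 28, j++
i=7 j=2: A[i]=32<=B[j]=32 take 32, i++
i=8 j=2: A[i]=34>B[j]=32 take 32, j++
i=8 j=3: B done, take A[i]=34, i++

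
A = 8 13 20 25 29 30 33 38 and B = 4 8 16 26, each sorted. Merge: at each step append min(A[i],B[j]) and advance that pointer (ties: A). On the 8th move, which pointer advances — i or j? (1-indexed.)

[i=1,j=1] A[i]=8>B[j]=4 take 4 → j++
[i=1,j=2] A[i]=8<=B[j]=8 take 8 → i++
[i=2,j=2] A[i]=13>B[j]=8 take 8 → j++
[i=2,j=3] A[i]=13<=B[j]=16 take 13 → i++
[i=3,j=3] A[i]=20>B[j]=16 take 16 → j++
[i=3,j=4] A[i]=20<=B[j]=26 take 20 → i++
[i=4,j=4] A[i]=25<=B[j]=26 take 25 → i++
[i=5,j=4] A[i]=29>B[j]=26 take 26 → j++

j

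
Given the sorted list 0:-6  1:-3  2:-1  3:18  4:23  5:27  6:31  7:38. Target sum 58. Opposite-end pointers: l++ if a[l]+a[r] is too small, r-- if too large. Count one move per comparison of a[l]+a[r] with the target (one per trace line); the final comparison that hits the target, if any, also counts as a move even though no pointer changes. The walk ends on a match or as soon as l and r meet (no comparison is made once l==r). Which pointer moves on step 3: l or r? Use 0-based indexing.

l

[0,7] -6+38=32 <58 → l++
[1,7] -3+38=35 <58 → l++
[2,7] -1+38=37 <58 → l++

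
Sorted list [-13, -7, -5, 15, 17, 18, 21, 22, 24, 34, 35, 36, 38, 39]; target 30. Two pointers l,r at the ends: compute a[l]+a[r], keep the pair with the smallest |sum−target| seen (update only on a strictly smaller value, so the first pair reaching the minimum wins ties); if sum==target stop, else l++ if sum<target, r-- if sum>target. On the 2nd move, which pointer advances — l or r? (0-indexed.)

r

[0,13] -13+39=26 d=4 * → l++
[1,13] -7+39=32 d=2 * → r--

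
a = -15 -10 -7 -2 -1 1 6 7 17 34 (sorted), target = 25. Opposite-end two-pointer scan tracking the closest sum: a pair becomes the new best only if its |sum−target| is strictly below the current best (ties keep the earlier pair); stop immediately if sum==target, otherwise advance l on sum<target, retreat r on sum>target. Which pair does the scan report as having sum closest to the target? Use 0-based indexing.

pair (-10, 34) with sum 24 (|Δ|=1)

l=0 r=9: -15+34=19 d=6 *, l++
l=1 r=9: -10+34=24 d=1 *, l++
l=2 r=9: -7+34=27 d=2, r--
l=2 r=8: -7+17=10 d=15, l++
l=3 r=8: -2+17=15 d=10, l++
l=4 r=8: -1+17=16 d=9, l++
l=5 r=8: 1+17=18 d=7, l++
l=6 r=8: 6+17=23 d=2, l++
l=7 r=8: 7+17=24 d=1, l++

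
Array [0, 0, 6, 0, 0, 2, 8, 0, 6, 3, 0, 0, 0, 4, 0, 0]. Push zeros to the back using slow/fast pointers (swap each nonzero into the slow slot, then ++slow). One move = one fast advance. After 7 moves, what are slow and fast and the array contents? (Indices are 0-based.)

slow=3, fast=7, a=[6, 2, 8, 0, 0, 0, 0, 0, 6, 3, 0, 0, 0, 4, 0, 0]

slow=0 fast=0: a[fast]=0, fast++
slow=0 fast=1: a[fast]=0, fast++
slow=0 fast=2: a[fast]=6≠0 swap→a[0]=6, slow++,fast++
slow=1 fast=3: a[fast]=0, fast++
slow=1 fast=4: a[fast]=0, fast++
slow=1 fast=5: a[fast]=2≠0 swap→a[1]=2, slow++,fast++
slow=2 fast=6: a[fast]=8≠0 swap→a[2]=8, slow++,fast++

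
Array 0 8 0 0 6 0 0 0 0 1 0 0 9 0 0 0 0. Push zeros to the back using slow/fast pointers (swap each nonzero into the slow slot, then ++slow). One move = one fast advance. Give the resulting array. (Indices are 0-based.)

[8, 6, 1, 9, 0, 0, 0, 0, 0, 0, 0, 0, 0, 0, 0, 0, 0]

slow=0 fast=0: a[fast]=0, fast++
slow=0 fast=1: a[fast]=8≠0 swap→a[0]=8, slow++,fast++
slow=1 fast=2: a[fast]=0, fast++
slow=1 fast=3: a[fast]=0, fast++
slow=1 fast=4: a[fast]=6≠0 swap→a[1]=6, slow++,fast++
slow=2 fast=5: a[fast]=0, fast++
slow=2 fast=6: a[fast]=0, fast++
slow=2 fast=7: a[fast]=0, fast++
slow=2 fast=8: a[fast]=0, fast++
slow=2 fast=9: a[fast]=1≠0 swap→a[2]=1, slow++,fast++
slow=3 fast=10: a[fast]=0, fast++
slow=3 fast=11: a[fast]=0, fast++
slow=3 fast=12: a[fast]=9≠0 swap→a[3]=9, slow++,fast++
slow=4 fast=13: a[fast]=0, fast++
slow=4 fast=14: a[fast]=0, fast++
slow=4 fast=15: a[fast]=0, fast++
slow=4 fast=16: a[fast]=0, fast++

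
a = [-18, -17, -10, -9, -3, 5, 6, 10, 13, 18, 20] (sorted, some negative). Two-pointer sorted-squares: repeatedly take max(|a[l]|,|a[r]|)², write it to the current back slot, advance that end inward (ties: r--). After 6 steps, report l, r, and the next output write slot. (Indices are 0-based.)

l=2, r=6, next write slot=4

[0,10] |-18|<=|20| out[10]=400 → r--
[0,9] |-18|<=|18| out[9]=324 → r--
[0,8] |-18|>|13| out[8]=324 → l++
[1,8] |-17|>|13| out[7]=289 → l++
[2,8] |-10|<=|13| out[6]=169 → r--
[2,7] |-10|<=|10| out[5]=100 → r--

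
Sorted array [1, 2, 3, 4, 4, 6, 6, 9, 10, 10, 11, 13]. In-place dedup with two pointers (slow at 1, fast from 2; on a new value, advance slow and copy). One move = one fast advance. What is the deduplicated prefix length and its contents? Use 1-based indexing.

length 9; prefix = [1, 2, 3, 4, 6, 9, 10, 11, 13]

slow=1 fast=2: a[fast]=2≠a[slow]=1 write a[2]=2, slow++,fast++
slow=2 fast=3: a[fast]=3≠a[slow]=2 write a[3]=3, slow++,fast++
slow=3 fast=4: a[fast]=4≠a[slow]=3 write a[4]=4, slow++,fast++
slow=4 fast=5: a[fast]=4=a[slow] dup, fast++
slow=4 fast=6: a[fast]=6≠a[slow]=4 write a[5]=6, slow++,fast++
slow=5 fast=7: a[fast]=6=a[slow] dup, fast++
slow=5 fast=8: a[fast]=9≠a[slow]=6 write a[6]=9, slow++,fast++
slow=6 fast=9: a[fast]=10≠a[slow]=9 write a[7]=10, slow++,fast++
slow=7 fast=10: a[fast]=10=a[slow] dup, fast++
slow=7 fast=11: a[fast]=11≠a[slow]=10 write a[8]=11, slow++,fast++
slow=8 fast=12: a[fast]=13≠a[slow]=11 write a[9]=13, slow++,fast++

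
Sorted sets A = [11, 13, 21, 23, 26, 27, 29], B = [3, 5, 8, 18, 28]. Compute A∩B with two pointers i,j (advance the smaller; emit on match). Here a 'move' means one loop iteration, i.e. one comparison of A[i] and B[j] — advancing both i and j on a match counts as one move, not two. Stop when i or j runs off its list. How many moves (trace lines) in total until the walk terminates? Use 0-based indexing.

[i=0,j=0] 11>3 → j++
[i=0,j=1] 11>5 → j++
[i=0,j=2] 11>8 → j++
[i=0,j=3] 11<18 → i++
[i=1,j=3] 13<18 → i++
[i=2,j=3] 21>18 → j++
[i=2,j=4] 21<28 → i++
[i=3,j=4] 23<28 → i++
[i=4,j=4] 26<28 → i++
[i=5,j=4] 27<28 → i++
[i=6,j=4] 29>28 → j++

11 moves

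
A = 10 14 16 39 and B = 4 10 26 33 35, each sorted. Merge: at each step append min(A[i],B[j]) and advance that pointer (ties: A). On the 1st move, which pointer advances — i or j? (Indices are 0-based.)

[i=0,j=0] A[i]=10>B[j]=4 take 4 → j++

j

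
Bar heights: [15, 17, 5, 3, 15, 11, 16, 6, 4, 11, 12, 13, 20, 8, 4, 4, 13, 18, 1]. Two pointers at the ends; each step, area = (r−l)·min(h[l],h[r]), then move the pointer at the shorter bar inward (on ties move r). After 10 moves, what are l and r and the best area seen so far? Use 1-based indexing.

l=1 r=19: min(15,1)*18=18 best=18 *, r--
l=1 r=18: min(15,18)*17=255 best=255 *, l++
l=2 r=18: min(17,18)*16=272 best=272 *, l++
l=3 r=18: min(5,18)*15=75 best=272, l++
l=4 r=18: min(3,18)*14=42 best=272, l++
l=5 r=18: min(15,18)*13=195 best=272, l++
l=6 r=18: min(11,18)*12=132 best=272, l++
l=7 r=18: min(16,18)*11=176 best=272, l++
l=8 r=18: min(6,18)*10=60 best=272, l++
l=9 r=18: min(4,18)*9=36 best=272, l++

l=10, r=18, best area=272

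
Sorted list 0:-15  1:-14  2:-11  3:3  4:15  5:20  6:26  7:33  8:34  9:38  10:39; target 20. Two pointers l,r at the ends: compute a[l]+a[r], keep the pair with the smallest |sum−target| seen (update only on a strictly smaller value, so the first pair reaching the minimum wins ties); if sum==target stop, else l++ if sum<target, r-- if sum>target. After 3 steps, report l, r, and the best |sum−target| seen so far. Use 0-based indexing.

[0,10] -15+39=24 d=4 * → r--
[0,9] -15+38=23 d=3 * → r--
[0,8] -15+34=19 d=1 * → l++

l=1, r=8, best |Δ|=1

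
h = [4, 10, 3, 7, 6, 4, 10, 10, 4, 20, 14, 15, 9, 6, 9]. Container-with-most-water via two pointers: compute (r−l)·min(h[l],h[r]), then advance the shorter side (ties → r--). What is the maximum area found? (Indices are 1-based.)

[1,15] min(4,9)*14=56 best=56 * → l++
[2,15] min(10,9)*13=117 best=117 * → r--
[2,14] min(10,6)*12=72 best=117 → r--
[2,13] min(10,9)*11=99 best=117 → r--
[2,12] min(10,15)*10=100 best=117 → l++
[3,12] min(3,15)*9=27 best=117 → l++
[4,12] min(7,15)*8=56 best=117 → l++
[5,12] min(6,15)*7=42 best=117 → l++
[6,12] min(4,15)*6=24 best=117 → l++
[7,12] min(10,15)*5=50 best=117 → l++
[8,12] min(10,15)*4=40 best=117 → l++
[9,12] min(4,15)*3=12 best=117 → l++
[10,12] min(20,15)*2=30 best=117 → r--
[10,11] min(20,14)*1=14 best=117 → r--

max area = 117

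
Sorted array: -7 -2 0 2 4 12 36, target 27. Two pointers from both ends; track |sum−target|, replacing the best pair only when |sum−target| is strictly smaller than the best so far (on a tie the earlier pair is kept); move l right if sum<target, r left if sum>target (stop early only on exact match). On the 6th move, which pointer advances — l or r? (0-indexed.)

[0,6] -7+36=29 d=2 * → r--
[0,5] -7+12=5 d=22 → l++
[1,5] -2+12=10 d=17 → l++
[2,5] 0+12=12 d=15 → l++
[3,5] 2+12=14 d=13 → l++
[4,5] 4+12=16 d=11 → l++

l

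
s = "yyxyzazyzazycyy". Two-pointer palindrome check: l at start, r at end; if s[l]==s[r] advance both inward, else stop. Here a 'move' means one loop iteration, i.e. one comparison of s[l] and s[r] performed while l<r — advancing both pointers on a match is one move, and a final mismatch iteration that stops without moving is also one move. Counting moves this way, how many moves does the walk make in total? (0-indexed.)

3 moves

l=0 r=14: 'y'=='y', l++,r--
l=1 r=13: 'y'=='y', l++,r--
l=2 r=12: 'x'!='c', stop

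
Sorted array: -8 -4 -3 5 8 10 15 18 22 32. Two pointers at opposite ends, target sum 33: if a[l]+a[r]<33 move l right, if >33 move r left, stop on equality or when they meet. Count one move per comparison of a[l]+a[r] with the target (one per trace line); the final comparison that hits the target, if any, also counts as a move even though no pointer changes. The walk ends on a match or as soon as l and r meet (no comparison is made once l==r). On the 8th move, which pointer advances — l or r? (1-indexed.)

[1,10] -8+32=24 <33 → l++
[2,10] -4+32=28 <33 → l++
[3,10] -3+32=29 <33 → l++
[4,10] 5+32=37 >33 → r--
[4,9] 5+22=27 <33 → l++
[5,9] 8+22=30 <33 → l++
[6,9] 10+22=32 <33 → l++
[7,9] 15+22=37 >33 → r--

r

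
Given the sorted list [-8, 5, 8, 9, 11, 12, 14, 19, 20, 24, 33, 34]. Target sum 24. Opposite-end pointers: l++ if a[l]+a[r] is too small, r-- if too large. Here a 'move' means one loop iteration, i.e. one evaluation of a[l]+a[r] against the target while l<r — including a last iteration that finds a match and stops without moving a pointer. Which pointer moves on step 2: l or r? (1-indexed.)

[1,12] -8+34=26 >24 → r--
[1,11] -8+33=25 >24 → r--

r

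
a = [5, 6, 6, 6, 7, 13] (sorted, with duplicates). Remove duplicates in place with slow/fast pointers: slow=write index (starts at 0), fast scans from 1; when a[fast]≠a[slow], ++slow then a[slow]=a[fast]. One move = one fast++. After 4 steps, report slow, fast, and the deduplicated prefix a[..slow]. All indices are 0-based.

(s=0,f=1) a[fast]=6≠a[slow]=5 write a[1]=6 → slow++,fast++
(s=1,f=2) a[fast]=6=a[slow] dup → fast++
(s=1,f=3) a[fast]=6=a[slow] dup → fast++
(s=1,f=4) a[fast]=7≠a[slow]=6 write a[2]=7 → slow++,fast++

slow=2, fast=5, prefix=[5, 6, 7]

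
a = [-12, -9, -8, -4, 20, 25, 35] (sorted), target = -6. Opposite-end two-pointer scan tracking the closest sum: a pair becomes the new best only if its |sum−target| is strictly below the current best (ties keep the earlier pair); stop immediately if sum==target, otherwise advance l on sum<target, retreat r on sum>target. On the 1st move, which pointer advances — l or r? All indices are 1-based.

[1,7] -12+35=23 d=29 * → r--

r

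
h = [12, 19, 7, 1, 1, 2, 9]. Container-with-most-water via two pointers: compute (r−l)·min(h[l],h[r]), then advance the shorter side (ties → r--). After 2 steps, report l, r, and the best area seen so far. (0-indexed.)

l=0, r=4, best area=54

[0,6] min(12,9)*6=54 best=54 * → r--
[0,5] min(12,2)*5=10 best=54 → r--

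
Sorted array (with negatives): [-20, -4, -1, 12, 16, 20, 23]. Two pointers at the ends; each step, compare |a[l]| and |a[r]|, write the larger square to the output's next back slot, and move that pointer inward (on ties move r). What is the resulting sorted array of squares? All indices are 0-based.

l=0 r=6: |-20|<=|23| out[6]=529, r--
l=0 r=5: |-20|<=|20| out[5]=400, r--
l=0 r=4: |-20|>|16| out[4]=400, l++
l=1 r=4: |-4|<=|16| out[3]=256, r--
l=1 r=3: |-4|<=|12| out[2]=144, r--
l=1 r=2: |-4|>|-1| out[1]=16, l++
l=2 r=2: |-1|<=|-1| out[0]=1, r--

[1, 16, 144, 256, 400, 400, 529]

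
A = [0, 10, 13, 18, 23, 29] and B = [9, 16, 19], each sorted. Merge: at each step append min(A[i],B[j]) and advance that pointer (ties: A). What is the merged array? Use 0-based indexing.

[i=0,j=0] A[i]=0<=B[j]=9 take 0 → i++
[i=1,j=0] A[i]=10>B[j]=9 take 9 → j++
[i=1,j=1] A[i]=10<=B[j]=16 take 10 → i++
[i=2,j=1] A[i]=13<=B[j]=16 take 13 → i++
[i=3,j=1] A[i]=18>B[j]=16 take 16 → j++
[i=3,j=2] A[i]=18<=B[j]=19 take 18 → i++
[i=4,j=2] A[i]=23>B[j]=19 take 19 → j++
[i=4,j=3] B done, take A[i]=23 → i++
[i=5,j=3] B done, take A[i]=29 → i++

[0, 9, 10, 13, 16, 18, 19, 23, 29]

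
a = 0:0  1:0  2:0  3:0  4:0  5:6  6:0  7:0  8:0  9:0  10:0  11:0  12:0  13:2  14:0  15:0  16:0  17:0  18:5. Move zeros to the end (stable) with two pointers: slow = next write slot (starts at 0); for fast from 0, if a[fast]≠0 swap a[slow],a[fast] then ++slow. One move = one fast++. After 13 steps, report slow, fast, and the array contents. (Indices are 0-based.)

slow=0 fast=0: a[fast]=0, fast++
slow=0 fast=1: a[fast]=0, fast++
slow=0 fast=2: a[fast]=0, fast++
slow=0 fast=3: a[fast]=0, fast++
slow=0 fast=4: a[fast]=0, fast++
slow=0 fast=5: a[fast]=6≠0 swap→a[0]=6, slow++,fast++
slow=1 fast=6: a[fast]=0, fast++
slow=1 fast=7: a[fast]=0, fast++
slow=1 fast=8: a[fast]=0, fast++
slow=1 fast=9: a[fast]=0, fast++
slow=1 fast=10: a[fast]=0, fast++
slow=1 fast=11: a[fast]=0, fast++
slow=1 fast=12: a[fast]=0, fast++

slow=1, fast=13, a=[6, 0, 0, 0, 0, 0, 0, 0, 0, 0, 0, 0, 0, 2, 0, 0, 0, 0, 5]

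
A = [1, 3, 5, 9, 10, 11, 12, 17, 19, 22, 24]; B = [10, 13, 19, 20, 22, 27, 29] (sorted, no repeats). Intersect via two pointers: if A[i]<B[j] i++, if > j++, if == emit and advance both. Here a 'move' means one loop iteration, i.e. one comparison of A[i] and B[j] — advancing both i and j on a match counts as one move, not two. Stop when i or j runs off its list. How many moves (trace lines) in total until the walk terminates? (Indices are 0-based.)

13 moves

i=0 j=0: 1<10, i++
i=1 j=0: 3<10, i++
i=2 j=0: 5<10, i++
i=3 j=0: 9<10, i++
i=4 j=0: 10==10 emit, i++,j++
i=5 j=1: 11<13, i++
i=6 j=1: 12<13, i++
i=7 j=1: 17>13, j++
i=7 j=2: 17<19, i++
i=8 j=2: 19==19 emit, i++,j++
i=9 j=3: 22>20, j++
i=9 j=4: 22==22 emit, i++,j++
i=10 j=5: 24<27, i++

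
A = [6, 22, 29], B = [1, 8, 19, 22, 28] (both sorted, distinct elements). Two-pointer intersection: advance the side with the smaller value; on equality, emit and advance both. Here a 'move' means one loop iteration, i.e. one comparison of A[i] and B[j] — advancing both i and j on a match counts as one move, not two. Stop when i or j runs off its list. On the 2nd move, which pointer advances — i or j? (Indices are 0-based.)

i

i=0 j=0: 6>1, j++
i=0 j=1: 6<8, i++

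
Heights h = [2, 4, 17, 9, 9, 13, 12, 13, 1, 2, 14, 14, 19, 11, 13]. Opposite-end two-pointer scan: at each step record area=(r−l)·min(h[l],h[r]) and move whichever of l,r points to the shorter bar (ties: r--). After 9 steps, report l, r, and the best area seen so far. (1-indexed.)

l=1 r=15: min(2,13)*14=28 best=28 *, l++
l=2 r=15: min(4,13)*13=52 best=52 *, l++
l=3 r=15: min(17,13)*12=156 best=156 *, r--
l=3 r=14: min(17,11)*11=121 best=156, r--
l=3 r=13: min(17,19)*10=170 best=170 *, l++
l=4 r=13: min(9,19)*9=81 best=170, l++
l=5 r=13: min(9,19)*8=72 best=170, l++
l=6 r=13: min(13,19)*7=91 best=170, l++
l=7 r=13: min(12,19)*6=72 best=170, l++

l=8, r=13, best area=170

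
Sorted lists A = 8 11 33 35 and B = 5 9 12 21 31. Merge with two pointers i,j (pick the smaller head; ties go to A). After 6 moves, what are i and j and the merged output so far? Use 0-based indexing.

i=0 j=0: A[i]=8>B[j]=5 take 5, j++
i=0 j=1: A[i]=8<=B[j]=9 take 8, i++
i=1 j=1: A[i]=11>B[j]=9 take 9, j++
i=1 j=2: A[i]=11<=B[j]=12 take 11, i++
i=2 j=2: A[i]=33>B[j]=12 take 12, j++
i=2 j=3: A[i]=33>B[j]=21 take 21, j++

i=2, j=4, merged so far=[5, 8, 9, 11, 12, 21]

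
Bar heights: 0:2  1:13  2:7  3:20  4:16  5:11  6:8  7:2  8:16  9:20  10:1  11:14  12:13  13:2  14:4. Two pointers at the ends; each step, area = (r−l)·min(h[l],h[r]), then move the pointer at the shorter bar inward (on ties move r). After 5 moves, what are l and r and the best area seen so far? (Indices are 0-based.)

[0,14] min(2,4)*14=28 best=28 * → l++
[1,14] min(13,4)*13=52 best=52 * → r--
[1,13] min(13,2)*12=24 best=52 → r--
[1,12] min(13,13)*11=143 best=143 * → r--
[1,11] min(13,14)*10=130 best=143 → l++

l=2, r=11, best area=143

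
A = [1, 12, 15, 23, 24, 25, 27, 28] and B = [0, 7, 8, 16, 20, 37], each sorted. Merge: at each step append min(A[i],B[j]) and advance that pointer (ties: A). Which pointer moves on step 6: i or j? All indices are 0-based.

[i=0,j=0] A[i]=1>B[j]=0 take 0 → j++
[i=0,j=1] A[i]=1<=B[j]=7 take 1 → i++
[i=1,j=1] A[i]=12>B[j]=7 take 7 → j++
[i=1,j=2] A[i]=12>B[j]=8 take 8 → j++
[i=1,j=3] A[i]=12<=B[j]=16 take 12 → i++
[i=2,j=3] A[i]=15<=B[j]=16 take 15 → i++

i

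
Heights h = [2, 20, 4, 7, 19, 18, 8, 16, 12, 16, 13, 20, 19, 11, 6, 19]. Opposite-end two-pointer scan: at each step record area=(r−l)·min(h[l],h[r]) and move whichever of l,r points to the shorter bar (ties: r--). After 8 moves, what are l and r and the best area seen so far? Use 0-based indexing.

l=0 r=15: min(2,19)*15=30 best=30 *, l++
l=1 r=15: min(20,19)*14=266 best=266 *, r--
l=1 r=14: min(20,6)*13=78 best=266, r--
l=1 r=13: min(20,11)*12=132 best=266, r--
l=1 r=12: min(20,19)*11=209 best=266, r--
l=1 r=11: min(20,20)*10=200 best=266, r--
l=1 r=10: min(20,13)*9=117 best=266, r--
l=1 r=9: min(20,16)*8=128 best=266, r--

l=1, r=8, best area=266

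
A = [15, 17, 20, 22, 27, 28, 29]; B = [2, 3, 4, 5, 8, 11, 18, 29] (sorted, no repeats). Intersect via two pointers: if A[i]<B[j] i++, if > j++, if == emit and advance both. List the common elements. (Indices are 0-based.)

i=0 j=0: 15>2, j++
i=0 j=1: 15>3, j++
i=0 j=2: 15>4, j++
i=0 j=3: 15>5, j++
i=0 j=4: 15>8, j++
i=0 j=5: 15>11, j++
i=0 j=6: 15<18, i++
i=1 j=6: 17<18, i++
i=2 j=6: 20>18, j++
i=2 j=7: 20<29, i++
i=3 j=7: 22<29, i++
i=4 j=7: 27<29, i++
i=5 j=7: 28<29, i++
i=6 j=7: 29==29 emit, i++,j++

intersection = [29]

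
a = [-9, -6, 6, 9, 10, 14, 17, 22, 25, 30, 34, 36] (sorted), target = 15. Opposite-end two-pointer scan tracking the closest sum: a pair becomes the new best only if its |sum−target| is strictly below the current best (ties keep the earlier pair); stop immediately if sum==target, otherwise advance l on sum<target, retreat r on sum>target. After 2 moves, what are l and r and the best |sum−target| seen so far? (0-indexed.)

l=0, r=9, best |Δ|=10

l=0 r=11: -9+36=27 d=12 *, r--
l=0 r=10: -9+34=25 d=10 *, r--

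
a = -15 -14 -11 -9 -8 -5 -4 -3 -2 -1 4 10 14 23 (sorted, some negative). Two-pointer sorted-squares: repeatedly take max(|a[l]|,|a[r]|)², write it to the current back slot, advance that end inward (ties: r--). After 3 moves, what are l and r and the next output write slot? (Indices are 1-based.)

l=2, r=12, next write slot=11

[1,14] |-15|<=|23| out[14]=529 → r--
[1,13] |-15|>|14| out[13]=225 → l++
[2,13] |-14|<=|14| out[12]=196 → r--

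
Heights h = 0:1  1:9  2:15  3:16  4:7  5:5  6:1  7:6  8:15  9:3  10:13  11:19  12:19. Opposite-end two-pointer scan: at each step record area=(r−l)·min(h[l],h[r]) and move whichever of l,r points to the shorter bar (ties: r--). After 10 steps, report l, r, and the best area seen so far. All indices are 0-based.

l=0 r=12: min(1,19)*12=12 best=12 *, l++
l=1 r=12: min(9,19)*11=99 best=99 *, l++
l=2 r=12: min(15,19)*10=150 best=150 *, l++
l=3 r=12: min(16,19)*9=144 best=150, l++
l=4 r=12: min(7,19)*8=56 best=150, l++
l=5 r=12: min(5,19)*7=35 best=150, l++
l=6 r=12: min(1,19)*6=6 best=150, l++
l=7 r=12: min(6,19)*5=30 best=150, l++
l=8 r=12: min(15,19)*4=60 best=150, l++
l=9 r=12: min(3,19)*3=9 best=150, l++

l=10, r=12, best area=150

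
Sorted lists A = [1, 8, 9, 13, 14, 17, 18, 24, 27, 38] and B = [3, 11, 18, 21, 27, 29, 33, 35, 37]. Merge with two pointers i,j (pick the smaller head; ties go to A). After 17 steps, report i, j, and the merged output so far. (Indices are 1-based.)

i=10, j=9, merged so far=[1, 3, 8, 9, 11, 13, 14, 17, 18, 18, 21, 24, 27, 27, 29, 33, 35]

[i=1,j=1] A[i]=1<=B[j]=3 take 1 → i++
[i=2,j=1] A[i]=8>B[j]=3 take 3 → j++
[i=2,j=2] A[i]=8<=B[j]=11 take 8 → i++
[i=3,j=2] A[i]=9<=B[j]=11 take 9 → i++
[i=4,j=2] A[i]=13>B[j]=11 take 11 → j++
[i=4,j=3] A[i]=13<=B[j]=18 take 13 → i++
[i=5,j=3] A[i]=14<=B[j]=18 take 14 → i++
[i=6,j=3] A[i]=17<=B[j]=18 take 17 → i++
[i=7,j=3] A[i]=18<=B[j]=18 take 18 → i++
[i=8,j=3] A[i]=24>B[j]=18 take 18 → j++
[i=8,j=4] A[i]=24>B[j]=21 take 21 → j++
[i=8,j=5] A[i]=24<=B[j]=27 take 24 → i++
[i=9,j=5] A[i]=27<=B[j]=27 take 27 → i++
[i=10,j=5] A[i]=38>B[j]=27 take 27 → j++
[i=10,j=6] A[i]=38>B[j]=29 take 29 → j++
[i=10,j=7] A[i]=38>B[j]=33 take 33 → j++
[i=10,j=8] A[i]=38>B[j]=35 take 35 → j++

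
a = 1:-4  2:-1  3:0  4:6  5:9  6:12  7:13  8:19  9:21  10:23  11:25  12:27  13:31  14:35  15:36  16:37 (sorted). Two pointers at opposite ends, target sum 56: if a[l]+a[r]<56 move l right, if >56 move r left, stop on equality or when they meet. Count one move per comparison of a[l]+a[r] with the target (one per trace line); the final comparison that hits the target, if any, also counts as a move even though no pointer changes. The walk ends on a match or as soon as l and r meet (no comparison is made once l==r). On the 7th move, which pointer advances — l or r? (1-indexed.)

l=1 r=16: -4+37=33 <56, l++
l=2 r=16: -1+37=36 <56, l++
l=3 r=16: 0+37=37 <56, l++
l=4 r=16: 6+37=43 <56, l++
l=5 r=16: 9+37=46 <56, l++
l=6 r=16: 12+37=49 <56, l++
l=7 r=16: 13+37=50 <56, l++

l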